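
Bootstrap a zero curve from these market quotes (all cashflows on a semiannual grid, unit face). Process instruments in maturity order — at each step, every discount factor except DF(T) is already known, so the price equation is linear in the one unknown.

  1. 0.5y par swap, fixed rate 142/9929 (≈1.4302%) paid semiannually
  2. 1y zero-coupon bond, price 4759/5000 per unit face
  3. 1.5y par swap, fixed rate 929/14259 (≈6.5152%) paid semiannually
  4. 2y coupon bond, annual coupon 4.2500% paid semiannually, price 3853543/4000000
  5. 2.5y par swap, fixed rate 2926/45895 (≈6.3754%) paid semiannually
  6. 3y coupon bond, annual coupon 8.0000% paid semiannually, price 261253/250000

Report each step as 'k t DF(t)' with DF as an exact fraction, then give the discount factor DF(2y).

step 1 [0.5y] swap r/2=71/9929: DF=(1 − 71/9929·(0))/(1+71/9929) = 9929/10000 ≈ 0.992900
step 2 [1y] zero: DF = P = 4759/5000 ≈ 0.951800
step 3 [1.5y] swap r/2=929/28518: DF=(1 − 929/28518·(0.992900+0.951800))/(1+929/28518) = 9071/10000 ≈ 0.907100
step 4 [2y] bond c/2=17/800: DF=(3853543/4000000 − 17/800·(0.992900+0.951800+0.907100))/(1+17/800) = 221/250 ≈ 0.884000
step 5 [2.5y] swap r/2=1463/45895: DF=(1 − 1463/45895·(0.992900+0.951800+0.907100+0.884000))/(1+1463/45895) = 8537/10000 ≈ 0.853700
step 6 [3y] bond c/2=1/25: DF=(261253/250000 − 1/25·(0.992900+0.951800+0.907100+0.884000+0.853700))/(1+1/25) = 8283/10000 ≈ 0.828300

1 1/2 9929/10000
2 1 4759/5000
3 3/2 9071/10000
4 2 221/250
5 5/2 8537/10000
6 3 8283/10000
DF(2y) = 221/250 ≈ 0.884000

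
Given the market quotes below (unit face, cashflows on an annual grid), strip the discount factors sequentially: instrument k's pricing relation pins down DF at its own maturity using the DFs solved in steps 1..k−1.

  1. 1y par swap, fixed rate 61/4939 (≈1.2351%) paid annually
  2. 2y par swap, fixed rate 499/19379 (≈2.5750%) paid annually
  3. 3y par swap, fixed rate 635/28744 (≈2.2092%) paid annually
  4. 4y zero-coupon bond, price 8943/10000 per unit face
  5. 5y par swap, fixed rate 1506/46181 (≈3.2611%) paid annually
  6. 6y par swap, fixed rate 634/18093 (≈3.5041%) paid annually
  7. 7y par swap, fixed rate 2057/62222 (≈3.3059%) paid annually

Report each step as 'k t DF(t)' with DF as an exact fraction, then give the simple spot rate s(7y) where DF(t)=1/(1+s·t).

1 1 4939/5000
2 2 9501/10000
3 3 1873/2000
4 4 8943/10000
5 5 4247/5000
6 6 4049/5000
7 7 7943/10000
s(7y) = (1/(7943/10000) − 1)/(7) = 2057/55601 ≈ 3.6996%

step 1 [1y] swap r/1=61/4939: DF=(1 − 61/4939·(0))/(1+61/4939) = 4939/5000 ≈ 0.987800
step 2 [2y] swap r/1=499/19379: DF=(1 − 499/19379·(0.987800))/(1+499/19379) = 9501/10000 ≈ 0.950100
step 3 [3y] swap r/1=635/28744: DF=(1 − 635/28744·(0.987800+0.950100))/(1+635/28744) = 1873/2000 ≈ 0.936500
step 4 [4y] zero: DF = P = 8943/10000 ≈ 0.894300
step 5 [5y] swap r/1=1506/46181: DF=(1 − 1506/46181·(0.987800+0.950100+0.936500+0.894300))/(1+1506/46181) = 4247/5000 ≈ 0.849400
step 6 [6y] swap r/1=634/18093: DF=(1 − 634/18093·(0.987800+0.950100+0.936500+0.894300+0.849400))/(1+634/18093) = 4049/5000 ≈ 0.809800
step 7 [7y] swap r/1=2057/62222: DF=(1 − 2057/62222·(0.987800+0.950100+0.936500+0.894300+0.849400+0.809800))/(1+2057/62222) = 7943/10000 ≈ 0.794300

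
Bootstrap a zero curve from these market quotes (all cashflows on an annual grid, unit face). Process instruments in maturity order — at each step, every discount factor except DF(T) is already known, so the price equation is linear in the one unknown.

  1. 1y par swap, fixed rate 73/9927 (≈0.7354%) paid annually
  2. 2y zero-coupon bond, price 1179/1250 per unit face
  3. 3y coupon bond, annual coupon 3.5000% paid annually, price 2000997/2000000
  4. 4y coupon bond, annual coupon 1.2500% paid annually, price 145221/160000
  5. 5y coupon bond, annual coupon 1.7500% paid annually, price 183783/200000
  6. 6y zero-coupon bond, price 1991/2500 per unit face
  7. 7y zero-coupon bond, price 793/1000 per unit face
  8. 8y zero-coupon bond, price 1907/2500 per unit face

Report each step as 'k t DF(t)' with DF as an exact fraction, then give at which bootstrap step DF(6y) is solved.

step 1 [1y] swap r/1=73/9927: DF=(1 − 73/9927·(0))/(1+73/9927) = 9927/10000 ≈ 0.992700
step 2 [2y] zero: DF = P = 1179/1250 ≈ 0.943200
step 3 [3y] bond c/1=7/200: DF=(2000997/2000000 − 7/200·(0.992700+0.943200))/(1+7/200) = 2253/2500 ≈ 0.901200
step 4 [4y] bond c/1=1/80: DF=(145221/160000 − 1/80·(0.992700+0.943200+0.901200))/(1+1/80) = 4307/5000 ≈ 0.861400
step 5 [5y] bond c/1=7/400: DF=(183783/200000 − 7/400·(0.992700+0.943200+0.901200+0.861400))/(1+7/400) = 1679/2000 ≈ 0.839500
step 6 [6y] zero: DF = P = 1991/2500 ≈ 0.796400
step 7 [7y] zero: DF = P = 793/1000 ≈ 0.793000
step 8 [8y] zero: DF = P = 1907/2500 ≈ 0.762800

1 1 9927/10000
2 2 1179/1250
3 3 2253/2500
4 4 4307/5000
5 5 1679/2000
6 6 1991/2500
7 7 793/1000
8 8 1907/2500
DF(6y) is solved at step 6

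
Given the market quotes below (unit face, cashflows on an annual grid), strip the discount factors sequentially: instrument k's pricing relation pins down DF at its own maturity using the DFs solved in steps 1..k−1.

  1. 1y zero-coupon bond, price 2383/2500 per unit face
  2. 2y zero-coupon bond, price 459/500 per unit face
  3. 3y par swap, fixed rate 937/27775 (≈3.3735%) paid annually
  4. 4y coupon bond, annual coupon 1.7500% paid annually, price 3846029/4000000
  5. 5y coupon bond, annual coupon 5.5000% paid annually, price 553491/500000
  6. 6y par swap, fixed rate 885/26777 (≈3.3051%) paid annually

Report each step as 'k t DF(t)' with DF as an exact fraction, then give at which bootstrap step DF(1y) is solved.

step 1 [1y] zero: DF = P = 2383/2500 ≈ 0.953200
step 2 [2y] zero: DF = P = 459/500 ≈ 0.918000
step 3 [3y] swap r/1=937/27775: DF=(1 − 937/27775·(0.953200+0.918000))/(1+937/27775) = 9063/10000 ≈ 0.906300
step 4 [4y] bond c/1=7/400: DF=(3846029/4000000 − 7/400·(0.953200+0.918000+0.906300))/(1+7/400) = 2243/2500 ≈ 0.897200
step 5 [5y] bond c/1=11/200: DF=(553491/500000 − 11/200·(0.953200+0.918000+0.906300+0.897200))/(1+11/200) = 8577/10000 ≈ 0.857700
step 6 [6y] swap r/1=885/26777: DF=(1 − 885/26777·(0.953200+0.918000+0.906300+0.897200+0.857700))/(1+885/26777) = 823/1000 ≈ 0.823000

1 1 2383/2500
2 2 459/500
3 3 9063/10000
4 4 2243/2500
5 5 8577/10000
6 6 823/1000
DF(1y) is solved at step 1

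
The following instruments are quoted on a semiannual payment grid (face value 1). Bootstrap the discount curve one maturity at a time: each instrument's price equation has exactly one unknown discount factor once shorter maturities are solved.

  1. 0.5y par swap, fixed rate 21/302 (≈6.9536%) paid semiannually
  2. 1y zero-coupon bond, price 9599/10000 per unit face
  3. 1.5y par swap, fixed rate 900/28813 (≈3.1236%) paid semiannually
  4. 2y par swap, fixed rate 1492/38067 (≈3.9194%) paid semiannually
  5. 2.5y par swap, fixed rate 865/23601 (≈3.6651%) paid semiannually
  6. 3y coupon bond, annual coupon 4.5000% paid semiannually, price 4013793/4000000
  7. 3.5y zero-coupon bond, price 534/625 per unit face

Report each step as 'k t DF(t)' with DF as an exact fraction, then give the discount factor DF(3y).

step 1 [0.5y] swap r/2=21/604: DF=(1 − 21/604·(0))/(1+21/604) = 604/625 ≈ 0.966400
step 2 [1y] zero: DF = P = 9599/10000 ≈ 0.959900
step 3 [1.5y] swap r/2=450/28813: DF=(1 − 450/28813·(0.966400+0.959900))/(1+450/28813) = 191/200 ≈ 0.955000
step 4 [2y] swap r/2=746/38067: DF=(1 − 746/38067·(0.966400+0.959900+0.955000))/(1+746/38067) = 4627/5000 ≈ 0.925400
step 5 [2.5y] swap r/2=865/47202: DF=(1 − 865/47202·(0.966400+0.959900+0.955000+0.925400))/(1+865/47202) = 1827/2000 ≈ 0.913500
step 6 [3y] bond c/2=9/400: DF=(4013793/4000000 − 9/400·(0.966400+0.959900+0.955000+0.925400+0.913500))/(1+9/400) = 351/400 ≈ 0.877500
step 7 [3.5y] zero: DF = P = 534/625 ≈ 0.854400

1 1/2 604/625
2 1 9599/10000
3 3/2 191/200
4 2 4627/5000
5 5/2 1827/2000
6 3 351/400
7 7/2 534/625
DF(3y) = 351/400 ≈ 0.877500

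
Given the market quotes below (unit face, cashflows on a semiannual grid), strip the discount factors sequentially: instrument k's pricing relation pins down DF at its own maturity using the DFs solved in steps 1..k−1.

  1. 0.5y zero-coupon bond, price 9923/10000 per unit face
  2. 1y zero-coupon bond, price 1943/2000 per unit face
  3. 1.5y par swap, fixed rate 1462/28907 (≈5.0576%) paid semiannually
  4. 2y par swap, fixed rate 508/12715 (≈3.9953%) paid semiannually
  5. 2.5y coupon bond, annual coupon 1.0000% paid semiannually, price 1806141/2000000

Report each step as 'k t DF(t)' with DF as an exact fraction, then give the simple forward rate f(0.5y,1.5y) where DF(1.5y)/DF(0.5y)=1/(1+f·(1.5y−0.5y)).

1 1/2 9923/10000
2 1 1943/2000
3 3/2 9269/10000
4 2 4619/5000
5 5/2 2199/2500
f(0.5y,1.5y) = ((9923/10000)/(9269/10000) − 1)/(1) = 654/9269 ≈ 7.0558%

step 1 [0.5y] zero: DF = P = 9923/10000 ≈ 0.992300
step 2 [1y] zero: DF = P = 1943/2000 ≈ 0.971500
step 3 [1.5y] swap r/2=731/28907: DF=(1 − 731/28907·(0.992300+0.971500))/(1+731/28907) = 9269/10000 ≈ 0.926900
step 4 [2y] swap r/2=254/12715: DF=(1 − 254/12715·(0.992300+0.971500+0.926900))/(1+254/12715) = 4619/5000 ≈ 0.923800
step 5 [2.5y] bond c/2=1/200: DF=(1806141/2000000 − 1/200·(0.992300+0.971500+0.926900+0.923800))/(1+1/200) = 2199/2500 ≈ 0.879600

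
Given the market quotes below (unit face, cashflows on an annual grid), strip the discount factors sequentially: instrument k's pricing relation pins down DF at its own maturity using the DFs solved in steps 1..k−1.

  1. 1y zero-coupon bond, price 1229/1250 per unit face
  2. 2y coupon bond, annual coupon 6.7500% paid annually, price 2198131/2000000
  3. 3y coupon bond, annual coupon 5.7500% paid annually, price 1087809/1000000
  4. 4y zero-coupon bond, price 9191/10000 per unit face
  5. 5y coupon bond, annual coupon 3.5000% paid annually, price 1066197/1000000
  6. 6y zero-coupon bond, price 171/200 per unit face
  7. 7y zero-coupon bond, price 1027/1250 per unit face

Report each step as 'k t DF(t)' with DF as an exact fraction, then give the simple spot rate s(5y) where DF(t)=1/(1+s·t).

step 1 [1y] zero: DF = P = 1229/1250 ≈ 0.983200
step 2 [2y] bond c/1=27/400: DF=(2198131/2000000 − 27/400·(0.983200))/(1+27/400) = 4837/5000 ≈ 0.967400
step 3 [3y] bond c/1=23/400: DF=(1087809/1000000 − 23/400·(0.983200+0.967400))/(1+23/400) = 4613/5000 ≈ 0.922600
step 4 [4y] zero: DF = P = 9191/10000 ≈ 0.919100
step 5 [5y] bond c/1=7/200: DF=(1066197/1000000 − 7/200·(0.983200+0.967400+0.922600+0.919100))/(1+7/200) = 9019/10000 ≈ 0.901900
step 6 [6y] zero: DF = P = 171/200 ≈ 0.855000
step 7 [7y] zero: DF = P = 1027/1250 ≈ 0.821600

1 1 1229/1250
2 2 4837/5000
3 3 4613/5000
4 4 9191/10000
5 5 9019/10000
6 6 171/200
7 7 1027/1250
s(5y) = (1/(9019/10000) − 1)/(5) = 981/45095 ≈ 2.1754%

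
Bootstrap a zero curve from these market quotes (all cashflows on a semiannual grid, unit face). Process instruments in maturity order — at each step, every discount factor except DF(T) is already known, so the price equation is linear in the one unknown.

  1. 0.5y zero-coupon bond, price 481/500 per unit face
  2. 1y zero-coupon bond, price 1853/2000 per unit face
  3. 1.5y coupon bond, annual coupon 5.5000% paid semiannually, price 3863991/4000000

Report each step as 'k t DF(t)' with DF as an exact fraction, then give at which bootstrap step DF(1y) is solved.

1 1/2 481/500
2 1 1853/2000
3 3/2 556/625
DF(1y) is solved at step 2

step 1 [0.5y] zero: DF = P = 481/500 ≈ 0.962000
step 2 [1y] zero: DF = P = 1853/2000 ≈ 0.926500
step 3 [1.5y] bond c/2=11/400: DF=(3863991/4000000 − 11/400·(0.962000+0.926500))/(1+11/400) = 556/625 ≈ 0.889600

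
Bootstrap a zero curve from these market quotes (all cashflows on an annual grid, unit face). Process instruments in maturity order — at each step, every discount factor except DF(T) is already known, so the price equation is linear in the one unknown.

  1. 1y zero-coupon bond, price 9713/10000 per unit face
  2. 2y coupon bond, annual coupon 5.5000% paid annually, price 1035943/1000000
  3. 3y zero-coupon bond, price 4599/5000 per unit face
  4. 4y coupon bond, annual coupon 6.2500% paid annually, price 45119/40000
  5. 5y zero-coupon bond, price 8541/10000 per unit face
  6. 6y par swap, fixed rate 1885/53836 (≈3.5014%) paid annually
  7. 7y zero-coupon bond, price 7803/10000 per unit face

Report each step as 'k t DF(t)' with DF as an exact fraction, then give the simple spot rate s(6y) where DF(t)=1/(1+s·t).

1 1 9713/10000
2 2 9313/10000
3 3 4599/5000
4 4 2239/2500
5 5 8541/10000
6 6 1623/2000
7 7 7803/10000
s(6y) = (1/(1623/2000) − 1)/(6) = 377/9738 ≈ 3.8714%

step 1 [1y] zero: DF = P = 9713/10000 ≈ 0.971300
step 2 [2y] bond c/1=11/200: DF=(1035943/1000000 − 11/200·(0.971300))/(1+11/200) = 9313/10000 ≈ 0.931300
step 3 [3y] zero: DF = P = 4599/5000 ≈ 0.919800
step 4 [4y] bond c/1=1/16: DF=(45119/40000 − 1/16·(0.971300+0.931300+0.919800))/(1+1/16) = 2239/2500 ≈ 0.895600
step 5 [5y] zero: DF = P = 8541/10000 ≈ 0.854100
step 6 [6y] swap r/1=1885/53836: DF=(1 − 1885/53836·(0.971300+0.931300+0.919800+0.895600+0.854100))/(1+1885/53836) = 1623/2000 ≈ 0.811500
step 7 [7y] zero: DF = P = 7803/10000 ≈ 0.780300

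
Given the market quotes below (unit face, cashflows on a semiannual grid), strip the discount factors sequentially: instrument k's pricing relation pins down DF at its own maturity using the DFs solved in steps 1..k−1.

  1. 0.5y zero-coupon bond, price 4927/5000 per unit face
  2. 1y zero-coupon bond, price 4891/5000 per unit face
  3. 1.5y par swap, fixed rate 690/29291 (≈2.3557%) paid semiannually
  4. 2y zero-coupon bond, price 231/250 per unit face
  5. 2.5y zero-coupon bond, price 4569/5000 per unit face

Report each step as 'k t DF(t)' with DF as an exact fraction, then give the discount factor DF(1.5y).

1 1/2 4927/5000
2 1 4891/5000
3 3/2 1931/2000
4 2 231/250
5 5/2 4569/5000
DF(1.5y) = 1931/2000 ≈ 0.965500

step 1 [0.5y] zero: DF = P = 4927/5000 ≈ 0.985400
step 2 [1y] zero: DF = P = 4891/5000 ≈ 0.978200
step 3 [1.5y] swap r/2=345/29291: DF=(1 − 345/29291·(0.985400+0.978200))/(1+345/29291) = 1931/2000 ≈ 0.965500
step 4 [2y] zero: DF = P = 231/250 ≈ 0.924000
step 5 [2.5y] zero: DF = P = 4569/5000 ≈ 0.913800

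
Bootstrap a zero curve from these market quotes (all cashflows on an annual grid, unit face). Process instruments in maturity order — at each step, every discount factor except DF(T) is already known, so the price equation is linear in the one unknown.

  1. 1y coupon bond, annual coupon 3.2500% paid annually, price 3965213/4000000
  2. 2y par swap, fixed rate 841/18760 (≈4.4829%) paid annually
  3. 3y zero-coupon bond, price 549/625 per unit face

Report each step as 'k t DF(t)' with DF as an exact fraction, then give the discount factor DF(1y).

step 1 [1y] bond c/1=13/400: DF=(3965213/4000000 − 13/400·(0))/(1+13/400) = 9601/10000 ≈ 0.960100
step 2 [2y] swap r/1=841/18760: DF=(1 − 841/18760·(0.960100))/(1+841/18760) = 9159/10000 ≈ 0.915900
step 3 [3y] zero: DF = P = 549/625 ≈ 0.878400

1 1 9601/10000
2 2 9159/10000
3 3 549/625
DF(1y) = 9601/10000 ≈ 0.960100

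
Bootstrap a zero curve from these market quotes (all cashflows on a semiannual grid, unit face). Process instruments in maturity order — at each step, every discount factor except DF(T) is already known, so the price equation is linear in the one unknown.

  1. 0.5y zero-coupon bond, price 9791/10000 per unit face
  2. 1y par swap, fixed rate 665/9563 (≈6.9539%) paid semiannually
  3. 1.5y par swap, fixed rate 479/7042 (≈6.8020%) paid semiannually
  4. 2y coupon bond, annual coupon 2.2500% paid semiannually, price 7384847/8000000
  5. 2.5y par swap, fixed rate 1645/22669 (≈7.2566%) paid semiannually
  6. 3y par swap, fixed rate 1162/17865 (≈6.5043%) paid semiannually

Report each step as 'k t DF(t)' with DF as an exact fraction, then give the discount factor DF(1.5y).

step 1 [0.5y] zero: DF = P = 9791/10000 ≈ 0.979100
step 2 [1y] swap r/2=665/19126: DF=(1 − 665/19126·(0.979100))/(1+665/19126) = 1867/2000 ≈ 0.933500
step 3 [1.5y] swap r/2=479/14084: DF=(1 − 479/14084·(0.979100+0.933500))/(1+479/14084) = 4521/5000 ≈ 0.904200
step 4 [2y] bond c/2=9/800: DF=(7384847/8000000 − 9/800·(0.979100+0.933500+0.904200))/(1+9/800) = 1763/2000 ≈ 0.881500
step 5 [2.5y] swap r/2=1645/45338: DF=(1 − 1645/45338·(0.979100+0.933500+0.904200+0.881500))/(1+1645/45338) = 1671/2000 ≈ 0.835500
step 6 [3y] swap r/2=581/17865: DF=(1 − 581/17865·(0.979100+0.933500+0.904200+0.881500+0.835500))/(1+581/17865) = 8257/10000 ≈ 0.825700

1 1/2 9791/10000
2 1 1867/2000
3 3/2 4521/5000
4 2 1763/2000
5 5/2 1671/2000
6 3 8257/10000
DF(1.5y) = 4521/5000 ≈ 0.904200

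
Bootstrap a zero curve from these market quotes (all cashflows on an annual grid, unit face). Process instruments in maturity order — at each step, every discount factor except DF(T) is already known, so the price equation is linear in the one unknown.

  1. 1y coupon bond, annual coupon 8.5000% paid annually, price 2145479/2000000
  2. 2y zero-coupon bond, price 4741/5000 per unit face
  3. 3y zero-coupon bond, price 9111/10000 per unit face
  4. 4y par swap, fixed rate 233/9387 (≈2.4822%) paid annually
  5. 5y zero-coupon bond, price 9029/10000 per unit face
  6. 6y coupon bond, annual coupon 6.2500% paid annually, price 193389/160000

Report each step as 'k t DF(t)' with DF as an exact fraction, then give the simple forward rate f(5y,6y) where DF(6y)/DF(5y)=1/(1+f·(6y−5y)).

step 1 [1y] bond c/1=17/200: DF=(2145479/2000000 − 17/200·(0))/(1+17/200) = 9887/10000 ≈ 0.988700
step 2 [2y] zero: DF = P = 4741/5000 ≈ 0.948200
step 3 [3y] zero: DF = P = 9111/10000 ≈ 0.911100
step 4 [4y] swap r/1=233/9387: DF=(1 − 233/9387·(0.988700+0.948200+0.911100))/(1+233/9387) = 2267/2500 ≈ 0.906800
step 5 [5y] zero: DF = P = 9029/10000 ≈ 0.902900
step 6 [6y] bond c/1=1/16: DF=(193389/160000 − 1/16·(0.988700+0.948200+0.911100+0.906800+0.902900))/(1+1/16) = 2159/2500 ≈ 0.863600

1 1 9887/10000
2 2 4741/5000
3 3 9111/10000
4 4 2267/2500
5 5 9029/10000
6 6 2159/2500
f(5y,6y) = ((9029/10000)/(2159/2500) − 1)/(1) = 393/8636 ≈ 4.5507%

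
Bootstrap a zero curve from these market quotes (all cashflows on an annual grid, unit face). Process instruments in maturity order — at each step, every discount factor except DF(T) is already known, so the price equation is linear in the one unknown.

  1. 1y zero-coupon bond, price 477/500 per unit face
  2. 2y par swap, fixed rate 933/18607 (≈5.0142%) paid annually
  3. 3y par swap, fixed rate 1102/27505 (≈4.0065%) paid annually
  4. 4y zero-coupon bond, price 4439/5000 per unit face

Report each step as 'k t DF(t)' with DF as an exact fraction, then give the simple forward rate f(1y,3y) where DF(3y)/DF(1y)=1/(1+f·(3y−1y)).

1 1 477/500
2 2 9067/10000
3 3 4449/5000
4 4 4439/5000
f(1y,3y) = ((477/500)/(4449/5000) − 1)/(2) = 107/2966 ≈ 3.6076%

step 1 [1y] zero: DF = P = 477/500 ≈ 0.954000
step 2 [2y] swap r/1=933/18607: DF=(1 − 933/18607·(0.954000))/(1+933/18607) = 9067/10000 ≈ 0.906700
step 3 [3y] swap r/1=1102/27505: DF=(1 − 1102/27505·(0.954000+0.906700))/(1+1102/27505) = 4449/5000 ≈ 0.889800
step 4 [4y] zero: DF = P = 4439/5000 ≈ 0.887800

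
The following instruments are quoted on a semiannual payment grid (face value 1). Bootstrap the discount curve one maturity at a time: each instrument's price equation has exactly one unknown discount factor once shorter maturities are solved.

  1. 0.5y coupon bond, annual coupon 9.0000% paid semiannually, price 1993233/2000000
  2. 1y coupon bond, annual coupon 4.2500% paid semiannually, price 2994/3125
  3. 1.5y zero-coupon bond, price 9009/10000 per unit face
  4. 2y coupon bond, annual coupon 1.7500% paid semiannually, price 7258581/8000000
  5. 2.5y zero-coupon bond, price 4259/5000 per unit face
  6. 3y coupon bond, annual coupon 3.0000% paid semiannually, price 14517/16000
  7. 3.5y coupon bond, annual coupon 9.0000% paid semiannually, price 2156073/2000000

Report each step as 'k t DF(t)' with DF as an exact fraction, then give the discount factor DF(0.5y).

step 1 [0.5y] bond c/2=9/200: DF=(1993233/2000000 − 9/200·(0))/(1+9/200) = 9537/10000 ≈ 0.953700
step 2 [1y] bond c/2=17/800: DF=(2994/3125 − 17/800·(0.953700))/(1+17/800) = 9183/10000 ≈ 0.918300
step 3 [1.5y] zero: DF = P = 9009/10000 ≈ 0.900900
step 4 [2y] bond c/2=7/800: DF=(7258581/8000000 − 7/800·(0.953700+0.918300+0.900900))/(1+7/800) = 4377/5000 ≈ 0.875400
step 5 [2.5y] zero: DF = P = 4259/5000 ≈ 0.851800
step 6 [3y] bond c/2=3/200: DF=(14517/16000 − 3/200·(0.953700+0.918300+0.900900+0.875400+0.851800))/(1+3/200) = 4137/5000 ≈ 0.827400
step 7 [3.5y] bond c/2=9/200: DF=(2156073/2000000 − 9/200·(0.953700+0.918300+0.900900+0.875400+0.851800+0.827400))/(1+9/200) = 4011/5000 ≈ 0.802200

1 1/2 9537/10000
2 1 9183/10000
3 3/2 9009/10000
4 2 4377/5000
5 5/2 4259/5000
6 3 4137/5000
7 7/2 4011/5000
DF(0.5y) = 9537/10000 ≈ 0.953700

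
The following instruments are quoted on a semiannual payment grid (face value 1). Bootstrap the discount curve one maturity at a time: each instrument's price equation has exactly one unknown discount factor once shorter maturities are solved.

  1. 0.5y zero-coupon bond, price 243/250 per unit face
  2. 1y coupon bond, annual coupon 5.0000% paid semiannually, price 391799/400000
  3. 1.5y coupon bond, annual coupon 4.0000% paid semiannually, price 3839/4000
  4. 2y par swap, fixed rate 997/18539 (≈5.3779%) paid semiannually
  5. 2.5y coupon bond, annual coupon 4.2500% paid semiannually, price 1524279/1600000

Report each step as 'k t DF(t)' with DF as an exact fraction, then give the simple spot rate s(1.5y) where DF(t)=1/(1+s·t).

1 1/2 243/250
2 1 9319/10000
3 3/2 2259/2500
4 2 9003/10000
5 5/2 8557/10000
s(1.5y) = (1/(2259/2500) − 1)/(3/2) = 482/6777 ≈ 7.1123%

step 1 [0.5y] zero: DF = P = 243/250 ≈ 0.972000
step 2 [1y] bond c/2=1/40: DF=(391799/400000 − 1/40·(0.972000))/(1+1/40) = 9319/10000 ≈ 0.931900
step 3 [1.5y] bond c/2=1/50: DF=(3839/4000 − 1/50·(0.972000+0.931900))/(1+1/50) = 2259/2500 ≈ 0.903600
step 4 [2y] swap r/2=997/37078: DF=(1 − 997/37078·(0.972000+0.931900+0.903600))/(1+997/37078) = 9003/10000 ≈ 0.900300
step 5 [2.5y] bond c/2=17/800: DF=(1524279/1600000 − 17/800·(0.972000+0.931900+0.903600+0.900300))/(1+17/800) = 8557/10000 ≈ 0.855700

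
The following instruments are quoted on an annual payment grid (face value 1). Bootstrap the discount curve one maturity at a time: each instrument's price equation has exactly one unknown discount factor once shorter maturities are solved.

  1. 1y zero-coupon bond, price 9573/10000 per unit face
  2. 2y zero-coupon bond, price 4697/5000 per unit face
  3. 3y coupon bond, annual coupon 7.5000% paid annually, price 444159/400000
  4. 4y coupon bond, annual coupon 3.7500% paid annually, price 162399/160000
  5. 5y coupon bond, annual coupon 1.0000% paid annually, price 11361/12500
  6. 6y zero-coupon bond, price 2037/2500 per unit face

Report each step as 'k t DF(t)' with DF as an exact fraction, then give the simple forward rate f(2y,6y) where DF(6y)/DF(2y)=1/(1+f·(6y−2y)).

step 1 [1y] zero: DF = P = 9573/10000 ≈ 0.957300
step 2 [2y] zero: DF = P = 4697/5000 ≈ 0.939400
step 3 [3y] bond c/1=3/40: DF=(444159/400000 − 3/40·(0.957300+0.939400))/(1+3/40) = 4503/5000 ≈ 0.900600
step 4 [4y] bond c/1=3/80: DF=(162399/160000 − 3/80·(0.957300+0.939400+0.900600))/(1+3/80) = 2193/2500 ≈ 0.877200
step 5 [5y] bond c/1=1/100: DF=(11361/12500 − 1/100·(0.957300+0.939400+0.900600+0.877200))/(1+1/100) = 1727/2000 ≈ 0.863500
step 6 [6y] zero: DF = P = 2037/2500 ≈ 0.814800

1 1 9573/10000
2 2 4697/5000
3 3 4503/5000
4 4 2193/2500
5 5 1727/2000
6 6 2037/2500
f(2y,6y) = ((4697/5000)/(2037/2500) − 1)/(4) = 89/2328 ≈ 3.8230%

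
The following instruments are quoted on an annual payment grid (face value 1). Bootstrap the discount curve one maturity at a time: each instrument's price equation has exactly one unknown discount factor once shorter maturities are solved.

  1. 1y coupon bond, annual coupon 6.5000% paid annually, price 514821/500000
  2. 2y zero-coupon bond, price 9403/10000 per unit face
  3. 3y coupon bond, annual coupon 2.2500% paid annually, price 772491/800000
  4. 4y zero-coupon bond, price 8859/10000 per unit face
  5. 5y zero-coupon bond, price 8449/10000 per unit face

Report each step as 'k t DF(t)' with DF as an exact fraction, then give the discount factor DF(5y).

1 1 2417/2500
2 2 9403/10000
3 3 564/625
4 4 8859/10000
5 5 8449/10000
DF(5y) = 8449/10000 ≈ 0.844900

step 1 [1y] bond c/1=13/200: DF=(514821/500000 − 13/200·(0))/(1+13/200) = 2417/2500 ≈ 0.966800
step 2 [2y] zero: DF = P = 9403/10000 ≈ 0.940300
step 3 [3y] bond c/1=9/400: DF=(772491/800000 − 9/400·(0.966800+0.940300))/(1+9/400) = 564/625 ≈ 0.902400
step 4 [4y] zero: DF = P = 8859/10000 ≈ 0.885900
step 5 [5y] zero: DF = P = 8449/10000 ≈ 0.844900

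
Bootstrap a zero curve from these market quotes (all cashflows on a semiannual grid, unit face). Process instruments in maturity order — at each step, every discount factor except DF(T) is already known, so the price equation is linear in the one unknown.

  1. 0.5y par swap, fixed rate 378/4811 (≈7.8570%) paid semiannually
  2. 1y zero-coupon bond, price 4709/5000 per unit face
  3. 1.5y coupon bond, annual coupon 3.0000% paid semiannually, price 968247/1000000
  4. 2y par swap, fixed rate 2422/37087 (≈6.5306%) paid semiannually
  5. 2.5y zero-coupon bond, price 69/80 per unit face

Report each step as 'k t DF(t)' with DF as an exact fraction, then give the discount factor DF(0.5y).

1 1/2 4811/5000
2 1 4709/5000
3 3/2 4629/5000
4 2 8789/10000
5 5/2 69/80
DF(0.5y) = 4811/5000 ≈ 0.962200

step 1 [0.5y] swap r/2=189/4811: DF=(1 − 189/4811·(0))/(1+189/4811) = 4811/5000 ≈ 0.962200
step 2 [1y] zero: DF = P = 4709/5000 ≈ 0.941800
step 3 [1.5y] bond c/2=3/200: DF=(968247/1000000 − 3/200·(0.962200+0.941800))/(1+3/200) = 4629/5000 ≈ 0.925800
step 4 [2y] swap r/2=1211/37087: DF=(1 − 1211/37087·(0.962200+0.941800+0.925800))/(1+1211/37087) = 8789/10000 ≈ 0.878900
step 5 [2.5y] zero: DF = P = 69/80 ≈ 0.862500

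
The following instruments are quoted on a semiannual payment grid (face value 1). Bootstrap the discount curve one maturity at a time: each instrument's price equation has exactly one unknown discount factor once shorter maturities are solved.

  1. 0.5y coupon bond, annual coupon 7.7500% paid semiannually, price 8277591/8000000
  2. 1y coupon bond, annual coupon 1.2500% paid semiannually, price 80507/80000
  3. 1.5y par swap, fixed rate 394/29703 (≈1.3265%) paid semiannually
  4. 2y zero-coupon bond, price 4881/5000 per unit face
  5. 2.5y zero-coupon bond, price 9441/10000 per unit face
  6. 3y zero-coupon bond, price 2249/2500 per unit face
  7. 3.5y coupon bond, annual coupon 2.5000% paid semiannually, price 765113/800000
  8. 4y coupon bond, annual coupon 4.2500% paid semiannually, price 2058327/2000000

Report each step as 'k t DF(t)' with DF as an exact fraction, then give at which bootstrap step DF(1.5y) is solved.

step 1 [0.5y] bond c/2=31/800: DF=(8277591/8000000 − 31/800·(0))/(1+31/800) = 9961/10000 ≈ 0.996100
step 2 [1y] bond c/2=1/160: DF=(80507/80000 − 1/160·(0.996100))/(1+1/160) = 9939/10000 ≈ 0.993900
step 3 [1.5y] swap r/2=197/29703: DF=(1 − 197/29703·(0.996100+0.993900))/(1+197/29703) = 9803/10000 ≈ 0.980300
step 4 [2y] zero: DF = P = 4881/5000 ≈ 0.976200
step 5 [2.5y] zero: DF = P = 9441/10000 ≈ 0.944100
step 6 [3y] zero: DF = P = 2249/2500 ≈ 0.899600
step 7 [3.5y] bond c/2=1/80: DF=(765113/800000 − 1/80·(0.996100+0.993900+0.980300+0.976200+0.944100+0.899600))/(1+1/80) = 8731/10000 ≈ 0.873100
step 8 [4y] bond c/2=17/800: DF=(2058327/2000000 − 17/800·(0.996100+0.993900+0.980300+0.976200+0.944100+0.899600+0.873100))/(1+17/800) = 8691/10000 ≈ 0.869100

1 1/2 9961/10000
2 1 9939/10000
3 3/2 9803/10000
4 2 4881/5000
5 5/2 9441/10000
6 3 2249/2500
7 7/2 8731/10000
8 4 8691/10000
DF(1.5y) is solved at step 3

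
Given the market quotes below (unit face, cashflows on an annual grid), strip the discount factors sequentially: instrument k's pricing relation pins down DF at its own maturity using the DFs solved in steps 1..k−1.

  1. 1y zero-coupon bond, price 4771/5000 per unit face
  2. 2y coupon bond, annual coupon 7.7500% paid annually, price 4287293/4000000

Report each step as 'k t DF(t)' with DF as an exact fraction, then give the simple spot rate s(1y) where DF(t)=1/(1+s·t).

1 1 4771/5000
2 2 9261/10000
s(1y) = (1/(4771/5000) − 1)/(1) = 229/4771 ≈ 4.7998%

step 1 [1y] zero: DF = P = 4771/5000 ≈ 0.954200
step 2 [2y] bond c/1=31/400: DF=(4287293/4000000 − 31/400·(0.954200))/(1+31/400) = 9261/10000 ≈ 0.926100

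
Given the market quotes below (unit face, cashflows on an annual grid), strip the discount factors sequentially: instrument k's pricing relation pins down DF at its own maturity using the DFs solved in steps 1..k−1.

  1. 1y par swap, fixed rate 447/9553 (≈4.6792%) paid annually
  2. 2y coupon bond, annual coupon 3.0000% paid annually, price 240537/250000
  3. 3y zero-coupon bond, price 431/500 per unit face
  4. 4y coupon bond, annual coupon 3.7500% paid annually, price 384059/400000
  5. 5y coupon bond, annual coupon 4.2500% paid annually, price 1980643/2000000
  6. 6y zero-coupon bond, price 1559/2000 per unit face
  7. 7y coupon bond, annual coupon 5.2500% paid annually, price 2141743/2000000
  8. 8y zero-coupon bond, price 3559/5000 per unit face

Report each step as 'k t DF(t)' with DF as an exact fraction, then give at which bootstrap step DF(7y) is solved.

1 1 9553/10000
2 2 9063/10000
3 3 431/500
4 4 827/1000
5 5 2013/2500
6 6 1559/2000
7 7 7613/10000
8 8 3559/5000
DF(7y) is solved at step 7

step 1 [1y] swap r/1=447/9553: DF=(1 − 447/9553·(0))/(1+447/9553) = 9553/10000 ≈ 0.955300
step 2 [2y] bond c/1=3/100: DF=(240537/250000 − 3/100·(0.955300))/(1+3/100) = 9063/10000 ≈ 0.906300
step 3 [3y] zero: DF = P = 431/500 ≈ 0.862000
step 4 [4y] bond c/1=3/80: DF=(384059/400000 − 3/80·(0.955300+0.906300+0.862000))/(1+3/80) = 827/1000 ≈ 0.827000
step 5 [5y] bond c/1=17/400: DF=(1980643/2000000 − 17/400·(0.955300+0.906300+0.862000+0.827000))/(1+17/400) = 2013/2500 ≈ 0.805200
step 6 [6y] zero: DF = P = 1559/2000 ≈ 0.779500
step 7 [7y] bond c/1=21/400: DF=(2141743/2000000 − 21/400·(0.955300+0.906300+0.862000+0.827000+0.805200+0.779500))/(1+21/400) = 7613/10000 ≈ 0.761300
step 8 [8y] zero: DF = P = 3559/5000 ≈ 0.711800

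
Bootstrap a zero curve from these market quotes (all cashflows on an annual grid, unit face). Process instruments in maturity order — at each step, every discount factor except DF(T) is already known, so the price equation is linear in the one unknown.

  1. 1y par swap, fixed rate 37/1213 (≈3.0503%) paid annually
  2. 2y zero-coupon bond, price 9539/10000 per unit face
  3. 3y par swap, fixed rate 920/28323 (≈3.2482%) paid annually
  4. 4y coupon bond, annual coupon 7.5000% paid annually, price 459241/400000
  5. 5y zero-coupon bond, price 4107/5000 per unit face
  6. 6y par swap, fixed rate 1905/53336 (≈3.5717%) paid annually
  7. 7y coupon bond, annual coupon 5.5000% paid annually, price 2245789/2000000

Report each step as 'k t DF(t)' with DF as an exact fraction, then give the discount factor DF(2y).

1 1 1213/1250
2 2 9539/10000
3 3 227/250
4 4 544/625
5 5 4107/5000
6 6 1619/2000
7 7 7863/10000
DF(2y) = 9539/10000 ≈ 0.953900

step 1 [1y] swap r/1=37/1213: DF=(1 − 37/1213·(0))/(1+37/1213) = 1213/1250 ≈ 0.970400
step 2 [2y] zero: DF = P = 9539/10000 ≈ 0.953900
step 3 [3y] swap r/1=920/28323: DF=(1 − 920/28323·(0.970400+0.953900))/(1+920/28323) = 227/250 ≈ 0.908000
step 4 [4y] bond c/1=3/40: DF=(459241/400000 − 3/40·(0.970400+0.953900+0.908000))/(1+3/40) = 544/625 ≈ 0.870400
step 5 [5y] zero: DF = P = 4107/5000 ≈ 0.821400
step 6 [6y] swap r/1=1905/53336: DF=(1 − 1905/53336·(0.970400+0.953900+0.908000+0.870400+0.821400))/(1+1905/53336) = 1619/2000 ≈ 0.809500
step 7 [7y] bond c/1=11/200: DF=(2245789/2000000 − 11/200·(0.970400+0.953900+0.908000+0.870400+0.821400+0.809500))/(1+11/200) = 7863/10000 ≈ 0.786300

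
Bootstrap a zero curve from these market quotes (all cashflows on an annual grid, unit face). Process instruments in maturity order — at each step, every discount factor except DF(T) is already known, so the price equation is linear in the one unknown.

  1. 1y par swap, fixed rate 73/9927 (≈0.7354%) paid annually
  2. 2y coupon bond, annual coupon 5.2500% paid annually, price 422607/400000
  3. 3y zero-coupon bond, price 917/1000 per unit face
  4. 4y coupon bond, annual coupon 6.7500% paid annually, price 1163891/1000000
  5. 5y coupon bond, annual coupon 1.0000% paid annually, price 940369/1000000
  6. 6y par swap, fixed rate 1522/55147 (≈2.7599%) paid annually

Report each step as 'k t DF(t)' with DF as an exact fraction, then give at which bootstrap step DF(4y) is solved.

1 1 9927/10000
2 2 9543/10000
3 3 917/1000
4 4 2273/2500
5 5 8937/10000
6 6 4239/5000
DF(4y) is solved at step 4

step 1 [1y] swap r/1=73/9927: DF=(1 − 73/9927·(0))/(1+73/9927) = 9927/10000 ≈ 0.992700
step 2 [2y] bond c/1=21/400: DF=(422607/400000 − 21/400·(0.992700))/(1+21/400) = 9543/10000 ≈ 0.954300
step 3 [3y] zero: DF = P = 917/1000 ≈ 0.917000
step 4 [4y] bond c/1=27/400: DF=(1163891/1000000 − 27/400·(0.992700+0.954300+0.917000))/(1+27/400) = 2273/2500 ≈ 0.909200
step 5 [5y] bond c/1=1/100: DF=(940369/1000000 − 1/100·(0.992700+0.954300+0.917000+0.909200))/(1+1/100) = 8937/10000 ≈ 0.893700
step 6 [6y] swap r/1=1522/55147: DF=(1 − 1522/55147·(0.992700+0.954300+0.917000+0.909200+0.893700))/(1+1522/55147) = 4239/5000 ≈ 0.847800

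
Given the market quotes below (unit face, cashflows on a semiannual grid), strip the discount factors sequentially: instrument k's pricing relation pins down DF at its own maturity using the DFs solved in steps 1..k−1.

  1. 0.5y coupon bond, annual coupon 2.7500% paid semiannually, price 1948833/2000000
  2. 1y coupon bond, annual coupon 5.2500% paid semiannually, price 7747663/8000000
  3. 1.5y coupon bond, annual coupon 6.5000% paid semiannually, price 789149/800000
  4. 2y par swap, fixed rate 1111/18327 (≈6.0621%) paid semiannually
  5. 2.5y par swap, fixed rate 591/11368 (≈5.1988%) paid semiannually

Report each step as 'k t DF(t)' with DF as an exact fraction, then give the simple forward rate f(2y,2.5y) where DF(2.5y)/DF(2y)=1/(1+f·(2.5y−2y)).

step 1 [0.5y] bond c/2=11/800: DF=(1948833/2000000 − 11/800·(0))/(1+11/800) = 2403/2500 ≈ 0.961200
step 2 [1y] bond c/2=21/800: DF=(7747663/8000000 − 21/800·(0.961200))/(1+21/800) = 9191/10000 ≈ 0.919100
step 3 [1.5y] bond c/2=13/400: DF=(789149/800000 − 13/400·(0.961200+0.919100))/(1+13/400) = 4481/5000 ≈ 0.896200
step 4 [2y] swap r/2=1111/36654: DF=(1 − 1111/36654·(0.961200+0.919100+0.896200))/(1+1111/36654) = 8889/10000 ≈ 0.888900
step 5 [2.5y] swap r/2=591/22736: DF=(1 − 591/22736·(0.961200+0.919100+0.896200+0.888900))/(1+591/22736) = 4409/5000 ≈ 0.881800

1 1/2 2403/2500
2 1 9191/10000
3 3/2 4481/5000
4 2 8889/10000
5 5/2 4409/5000
f(2y,2.5y) = ((8889/10000)/(4409/5000) − 1)/(1/2) = 71/4409 ≈ 1.6103%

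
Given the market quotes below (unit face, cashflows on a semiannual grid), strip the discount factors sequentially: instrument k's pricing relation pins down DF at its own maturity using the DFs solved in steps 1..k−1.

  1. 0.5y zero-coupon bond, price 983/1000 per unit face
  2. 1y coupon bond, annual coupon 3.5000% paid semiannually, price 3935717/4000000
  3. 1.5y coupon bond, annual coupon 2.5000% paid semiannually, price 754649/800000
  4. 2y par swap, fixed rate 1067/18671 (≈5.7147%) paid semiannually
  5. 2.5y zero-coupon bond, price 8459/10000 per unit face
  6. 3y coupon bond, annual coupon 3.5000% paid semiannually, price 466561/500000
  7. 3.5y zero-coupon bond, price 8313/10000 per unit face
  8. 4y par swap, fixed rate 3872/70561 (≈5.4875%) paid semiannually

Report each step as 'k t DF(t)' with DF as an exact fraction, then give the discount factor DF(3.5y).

1 1/2 983/1000
2 1 9501/10000
3 3/2 4539/5000
4 2 8933/10000
5 5/2 8459/10000
6 3 8383/10000
7 7/2 8313/10000
8 4 504/625
DF(3.5y) = 8313/10000 ≈ 0.831300

step 1 [0.5y] zero: DF = P = 983/1000 ≈ 0.983000
step 2 [1y] bond c/2=7/400: DF=(3935717/4000000 − 7/400·(0.983000))/(1+7/400) = 9501/10000 ≈ 0.950100
step 3 [1.5y] bond c/2=1/80: DF=(754649/800000 − 1/80·(0.983000+0.950100))/(1+1/80) = 4539/5000 ≈ 0.907800
step 4 [2y] swap r/2=1067/37342: DF=(1 − 1067/37342·(0.983000+0.950100+0.907800))/(1+1067/37342) = 8933/10000 ≈ 0.893300
step 5 [2.5y] zero: DF = P = 8459/10000 ≈ 0.845900
step 6 [3y] bond c/2=7/400: DF=(466561/500000 − 7/400·(0.983000+0.950100+0.907800+0.893300+0.845900))/(1+7/400) = 8383/10000 ≈ 0.838300
step 7 [3.5y] zero: DF = P = 8313/10000 ≈ 0.831300
step 8 [4y] swap r/2=1936/70561: DF=(1 − 1936/70561·(0.983000+0.950100+0.907800+0.893300+0.845900+0.838300+0.831300))/(1+1936/70561) = 504/625 ≈ 0.806400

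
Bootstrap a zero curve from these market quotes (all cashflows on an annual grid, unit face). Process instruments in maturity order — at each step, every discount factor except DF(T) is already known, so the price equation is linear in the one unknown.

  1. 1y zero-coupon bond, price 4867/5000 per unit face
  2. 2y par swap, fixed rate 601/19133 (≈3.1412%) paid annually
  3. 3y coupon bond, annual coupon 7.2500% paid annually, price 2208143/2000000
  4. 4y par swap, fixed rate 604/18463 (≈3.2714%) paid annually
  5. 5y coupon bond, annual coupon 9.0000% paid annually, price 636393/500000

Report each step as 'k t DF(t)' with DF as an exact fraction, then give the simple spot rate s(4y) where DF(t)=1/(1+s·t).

1 1 4867/5000
2 2 9399/10000
3 3 9001/10000
4 4 1099/1250
5 5 2157/2500
s(4y) = (1/(1099/1250) − 1)/(4) = 151/4396 ≈ 3.4349%

step 1 [1y] zero: DF = P = 4867/5000 ≈ 0.973400
step 2 [2y] swap r/1=601/19133: DF=(1 − 601/19133·(0.973400))/(1+601/19133) = 9399/10000 ≈ 0.939900
step 3 [3y] bond c/1=29/400: DF=(2208143/2000000 − 29/400·(0.973400+0.939900))/(1+29/400) = 9001/10000 ≈ 0.900100
step 4 [4y] swap r/1=604/18463: DF=(1 − 604/18463·(0.973400+0.939900+0.900100))/(1+604/18463) = 1099/1250 ≈ 0.879200
step 5 [5y] bond c/1=9/100: DF=(636393/500000 − 9/100·(0.973400+0.939900+0.900100+0.879200))/(1+9/100) = 2157/2500 ≈ 0.862800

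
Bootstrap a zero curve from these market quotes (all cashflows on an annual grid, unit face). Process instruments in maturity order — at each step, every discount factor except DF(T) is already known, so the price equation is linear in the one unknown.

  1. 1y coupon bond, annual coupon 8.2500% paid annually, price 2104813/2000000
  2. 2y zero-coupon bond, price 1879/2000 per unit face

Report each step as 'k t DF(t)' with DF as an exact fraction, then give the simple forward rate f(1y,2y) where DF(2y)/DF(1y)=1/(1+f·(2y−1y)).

1 1 4861/5000
2 2 1879/2000
f(1y,2y) = ((4861/5000)/(1879/2000) − 1)/(1) = 327/9395 ≈ 3.4806%

step 1 [1y] bond c/1=33/400: DF=(2104813/2000000 − 33/400·(0))/(1+33/400) = 4861/5000 ≈ 0.972200
step 2 [2y] zero: DF = P = 1879/2000 ≈ 0.939500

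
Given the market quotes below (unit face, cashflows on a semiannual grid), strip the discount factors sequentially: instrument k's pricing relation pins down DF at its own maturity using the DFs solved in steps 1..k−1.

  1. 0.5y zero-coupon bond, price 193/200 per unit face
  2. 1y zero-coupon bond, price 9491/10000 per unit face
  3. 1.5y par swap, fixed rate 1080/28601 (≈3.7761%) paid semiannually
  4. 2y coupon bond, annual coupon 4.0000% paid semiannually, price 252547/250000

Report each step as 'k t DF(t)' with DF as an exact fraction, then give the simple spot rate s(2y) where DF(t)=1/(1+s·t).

step 1 [0.5y] zero: DF = P = 193/200 ≈ 0.965000
step 2 [1y] zero: DF = P = 9491/10000 ≈ 0.949100
step 3 [1.5y] swap r/2=540/28601: DF=(1 − 540/28601·(0.965000+0.949100))/(1+540/28601) = 473/500 ≈ 0.946000
step 4 [2y] bond c/2=1/50: DF=(252547/250000 − 1/50·(0.965000+0.949100+0.946000))/(1+1/50) = 9343/10000 ≈ 0.934300

1 1/2 193/200
2 1 9491/10000
3 3/2 473/500
4 2 9343/10000
s(2y) = (1/(9343/10000) − 1)/(2) = 657/18686 ≈ 3.5160%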